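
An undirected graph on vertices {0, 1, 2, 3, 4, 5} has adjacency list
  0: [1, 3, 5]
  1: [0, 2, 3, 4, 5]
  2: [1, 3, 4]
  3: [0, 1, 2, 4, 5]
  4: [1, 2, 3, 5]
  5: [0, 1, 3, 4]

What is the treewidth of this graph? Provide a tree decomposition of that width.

Each bag holds 4 vertices, so the decomposition has width 3, which upper-bounds the treewidth. Conversely, {0, 1, 3, 5} is a clique of size 4, and the vertices of any clique must share a bag in every tree decomposition; so some bag has ≥ 4 vertices and tw(G) ≥ 3. The upper and lower bounds meet at 3, so that is the treewidth.

Treewidth 3.
Bags: B1 = {0, 1, 3, 5}  B2 = {1, 3, 4, 5}  B3 = {1, 2, 3, 4}
Tree: B1–B2, B2–B3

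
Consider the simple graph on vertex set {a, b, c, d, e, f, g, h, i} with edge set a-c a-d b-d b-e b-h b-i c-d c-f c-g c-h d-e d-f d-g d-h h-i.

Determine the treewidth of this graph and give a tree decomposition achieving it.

Treewidth 2.
Bags: B1 = {c, d, h}  B2 = {c, d, g}  B3 = {c, d, f}  B4 = {a, c, d}  B5 = {b, d, h}  B6 = {b, h, i}  B7 = {b, d, e}
Tree: B1–B2, B2–B3, B3–B4, B1–B5, B5–B6, B5–B7

Every bag has size at most 3, so the width is 3 − 1 = 2 and tw(G) ≤ 2. On the other hand G contains the 3-clique {b, d, e}. A clique must lie in a single bag of any decomposition, so no decomposition can have width below 2. Combining the bounds, tw(G) = 2.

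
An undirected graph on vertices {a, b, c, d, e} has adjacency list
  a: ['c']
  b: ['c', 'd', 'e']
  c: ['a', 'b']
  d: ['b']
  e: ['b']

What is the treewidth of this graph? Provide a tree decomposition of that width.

Each bag holds 2 vertices, so the decomposition has width 1, which upper-bounds the treewidth. G has an edge, so its treewidth is at least 1. Hence tw(G) = 1 exactly.

Treewidth 1.
One optimal decomposition is:
Bags: B1 = {b, c}  B2 = {a, c}  B3 = {b, d}  B4 = {b, e}
Tree: B1–B2, B1–B3, B3–B4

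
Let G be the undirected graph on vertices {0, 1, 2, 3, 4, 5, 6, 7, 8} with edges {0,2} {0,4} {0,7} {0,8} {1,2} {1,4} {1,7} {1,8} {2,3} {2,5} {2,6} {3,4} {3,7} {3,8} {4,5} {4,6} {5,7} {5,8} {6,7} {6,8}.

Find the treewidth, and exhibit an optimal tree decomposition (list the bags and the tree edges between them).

Treewidth 4.
Bags: B1 = {2, 4, 6, 7, 8}  B2 = {1, 2, 4, 7, 8}  B3 = {2, 3, 4, 7, 8}  B4 = {0, 2, 4, 7, 8}  B5 = {2, 4, 5, 7, 8}
Tree: B1–B2, B2–B3, B3–B4, B4–B5

Each bag holds 5 vertices, so the decomposition has width 4, which upper-bounds the treewidth. For the lower bound: the 5 vertex sets {6,8}, {1,4}, {2,3}, {7}, {0} are disjoint, each induces a connected subgraph, and every pair is joined by at least one edge of G. Contracting each set to a single vertex therefore yields K_{5} as a minor, and since treewidth is minor-monotone, tw(G) ≥ tw(K_{5}) = 4. The upper and lower bounds meet at 4, so that is the treewidth.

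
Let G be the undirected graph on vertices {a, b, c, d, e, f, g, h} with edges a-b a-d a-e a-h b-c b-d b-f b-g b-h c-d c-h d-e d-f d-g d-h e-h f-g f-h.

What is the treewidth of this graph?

A width-3 tree decomposition is:
Bags: B1 = {b, d, f, h}  B2 = {b, c, d, h}  B3 = {a, b, d, h}  B4 = {a, d, e, h}  B5 = {b, d, f, g}
Tree: B1–B2, B2–B3, B3–B4, B1–B5
The largest bag has 4 vertices, giving width 3; this decomposition certifies tw(G) ≤ 3. For the lower bound, the 4 vertices {b, d, f, g} are pairwise adjacent, and any tree decomposition puts a clique entirely inside one bag — forcing width ≥ 3. The upper and lower bounds meet at 3, so that is the treewidth.

3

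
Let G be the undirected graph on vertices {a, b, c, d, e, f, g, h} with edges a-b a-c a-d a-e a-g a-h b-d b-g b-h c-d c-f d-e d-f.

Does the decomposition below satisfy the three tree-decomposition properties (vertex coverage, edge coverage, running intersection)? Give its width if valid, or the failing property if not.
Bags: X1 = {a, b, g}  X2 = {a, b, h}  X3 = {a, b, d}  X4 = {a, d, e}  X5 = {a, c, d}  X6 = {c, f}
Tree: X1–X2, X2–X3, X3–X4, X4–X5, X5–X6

No — edge (d,f) lies in no bag.

A tree decomposition must satisfy three properties: every vertex lies in some bag; for every edge, both endpoints lie together in some bag; and for every vertex, the bags containing it form a connected subtree. Here edge (d,f) lies in no bag, so the decomposition is invalid.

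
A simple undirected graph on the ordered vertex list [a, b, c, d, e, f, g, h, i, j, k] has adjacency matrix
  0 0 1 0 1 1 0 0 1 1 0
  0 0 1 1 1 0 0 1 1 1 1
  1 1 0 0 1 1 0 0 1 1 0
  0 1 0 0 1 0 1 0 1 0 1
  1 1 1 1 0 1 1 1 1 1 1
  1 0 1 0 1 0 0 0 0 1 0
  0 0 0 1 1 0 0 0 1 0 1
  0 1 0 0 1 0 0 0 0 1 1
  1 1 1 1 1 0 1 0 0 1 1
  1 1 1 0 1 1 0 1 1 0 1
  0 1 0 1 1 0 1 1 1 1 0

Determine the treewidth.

4

A width-4 tree decomposition is:
Bags: B1 = {b, e, i, j, k}  B2 = {b, e, h, j, k}  B3 = {b, c, e, i, j}  B4 = {a, c, e, i, j}  B5 = {b, d, e, i, k}  B6 = {d, e, g, i, k}  B7 = {a, c, e, f, j}
Tree: B1–B2, B1–B3, B3–B4, B1–B5, B5–B6, B4–B7
The largest bag has 5 vertices, giving width 4; this decomposition certifies tw(G) ≤ 4. Conversely, {b, e, h, j, k} is a clique of size 5, and the vertices of any clique must share a bag in every tree decomposition; so some bag has ≥ 5 vertices and tw(G) ≥ 4. Therefore the treewidth is 4.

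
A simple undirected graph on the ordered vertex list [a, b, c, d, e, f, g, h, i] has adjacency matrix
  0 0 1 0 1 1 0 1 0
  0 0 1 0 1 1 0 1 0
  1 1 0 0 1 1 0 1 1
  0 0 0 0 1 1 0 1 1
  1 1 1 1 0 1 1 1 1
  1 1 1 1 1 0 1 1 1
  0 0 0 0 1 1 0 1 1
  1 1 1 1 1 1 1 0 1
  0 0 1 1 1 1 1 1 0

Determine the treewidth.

4

A width-4 tree decomposition is:
Bags: B1 = {a, c, e, f, h}  B2 = {c, e, f, h, i}  B3 = {b, c, e, f, h}  B4 = {d, e, f, h, i}  B5 = {e, f, g, h, i}
Tree: B1–B2, B2–B3, B2–B4, B2–B5
The largest bag has 5 vertices, giving width 4; this decomposition certifies tw(G) ≤ 4. On the other hand G contains the 5-clique {a, c, e, f, h}. A clique must lie in a single bag of any decomposition, so no decomposition can have width below 4. Therefore the treewidth is 4.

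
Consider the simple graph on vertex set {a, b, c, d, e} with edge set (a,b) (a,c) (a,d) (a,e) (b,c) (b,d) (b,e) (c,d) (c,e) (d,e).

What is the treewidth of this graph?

A width-4 tree decomposition is:
Bags: B1 = {a, b, c, d, e}
Tree: (single bag)
A single bag containing all 5 vertices is trivially a valid decomposition of width 4. On the other hand G contains the 5-clique {a, b, c, d, e}. A clique must lie in a single bag of any decomposition, so no decomposition can have width below 4. The upper and lower bounds meet at 4, so that is the treewidth.

4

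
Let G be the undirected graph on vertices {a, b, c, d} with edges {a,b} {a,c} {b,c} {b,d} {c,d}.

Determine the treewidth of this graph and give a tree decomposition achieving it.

Treewidth 2.
One optimal decomposition is:
Bags: B1 = {a, b, c}  B2 = {b, c, d}
Tree: B1–B2

Each bag holds 3 vertices, so the decomposition has width 2, which upper-bounds the treewidth. On the other hand G contains the 3-clique {b, c, d}. A clique must lie in a single bag of any decomposition, so no decomposition can have width below 2. Therefore the treewidth is 2.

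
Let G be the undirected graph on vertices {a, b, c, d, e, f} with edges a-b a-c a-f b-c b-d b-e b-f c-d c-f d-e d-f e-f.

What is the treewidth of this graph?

3

A width-3 tree decomposition is:
Bags: B1 = {b, d, e, f}  B2 = {b, c, d, f}  B3 = {a, b, c, f}
Tree: B1–B2, B2–B3
The largest bag has 4 vertices, giving width 3; this decomposition certifies tw(G) ≤ 3. On the other hand G contains the 4-clique {b, d, e, f}. A clique must lie in a single bag of any decomposition, so no decomposition can have width below 3. Hence tw(G) = 3 exactly.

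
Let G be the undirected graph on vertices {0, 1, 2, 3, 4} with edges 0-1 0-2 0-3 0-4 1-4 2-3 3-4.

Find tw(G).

2

A width-2 tree decomposition is:
Bags: B1 = {0, 2, 3}  B2 = {0, 3, 4}  B3 = {0, 1, 4}
Tree: B1–B2, B2–B3
The largest bag has 3 vertices, giving width 2; this decomposition certifies tw(G) ≤ 2. On the other hand G contains the 3-clique {0, 1, 4}. A clique must lie in a single bag of any decomposition, so no decomposition can have width below 2. Therefore the treewidth is 2.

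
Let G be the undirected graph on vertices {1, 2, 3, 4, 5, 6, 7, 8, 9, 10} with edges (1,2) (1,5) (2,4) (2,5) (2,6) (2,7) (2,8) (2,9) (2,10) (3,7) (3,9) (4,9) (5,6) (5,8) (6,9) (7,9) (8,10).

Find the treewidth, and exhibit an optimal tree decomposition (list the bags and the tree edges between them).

The largest bag has 3 vertices, giving width 2; this decomposition certifies tw(G) ≤ 2. On the other hand G contains the 3-clique {2, 4, 9}. A clique must lie in a single bag of any decomposition, so no decomposition can have width below 2. Hence tw(G) = 2 exactly.

Treewidth 2.
Bags: B1 = {2, 6, 9}  B2 = {2, 5, 6}  B3 = {1, 2, 5}  B4 = {2, 4, 9}  B5 = {2, 7, 9}  B6 = {2, 5, 8}  B7 = {2, 8, 10}  B8 = {3, 7, 9}
Tree: B1–B2, B2–B3, B1–B4, B1–B5, B3–B6, B6–B7, B5–B8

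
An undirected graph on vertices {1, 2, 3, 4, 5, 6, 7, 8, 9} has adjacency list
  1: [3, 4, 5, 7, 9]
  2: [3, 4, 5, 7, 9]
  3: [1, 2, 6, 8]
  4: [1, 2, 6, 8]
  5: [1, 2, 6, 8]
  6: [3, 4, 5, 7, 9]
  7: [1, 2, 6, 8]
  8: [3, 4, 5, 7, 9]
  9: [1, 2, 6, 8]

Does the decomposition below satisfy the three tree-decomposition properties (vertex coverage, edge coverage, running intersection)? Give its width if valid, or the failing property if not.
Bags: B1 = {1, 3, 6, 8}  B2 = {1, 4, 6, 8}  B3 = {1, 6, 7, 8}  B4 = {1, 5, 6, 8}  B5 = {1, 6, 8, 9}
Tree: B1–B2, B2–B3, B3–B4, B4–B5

A tree decomposition must satisfy three properties: every vertex lies in some bag; for every edge, both endpoints lie together in some bag; and for every vertex, the bags containing it form a connected subtree. Here vertex 2 appears in no bag, so the decomposition is invalid.

No — vertex 2 appears in no bag.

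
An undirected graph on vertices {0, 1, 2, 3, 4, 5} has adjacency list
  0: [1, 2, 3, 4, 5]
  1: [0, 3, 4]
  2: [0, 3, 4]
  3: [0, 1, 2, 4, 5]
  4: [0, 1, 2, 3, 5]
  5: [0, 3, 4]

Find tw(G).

A width-3 tree decomposition is:
Bags: B1 = {0, 1, 3, 4}  B2 = {0, 2, 3, 4}  B3 = {0, 3, 4, 5}
Tree: B1–B2, B2–B3
Every bag has size at most 4, so the width is 4 − 1 = 3 and tw(G) ≤ 3. Conversely, {0, 1, 3, 4} is a clique of size 4, and the vertices of any clique must share a bag in every tree decomposition; so some bag has ≥ 4 vertices and tw(G) ≥ 3. Hence tw(G) = 3 exactly.

3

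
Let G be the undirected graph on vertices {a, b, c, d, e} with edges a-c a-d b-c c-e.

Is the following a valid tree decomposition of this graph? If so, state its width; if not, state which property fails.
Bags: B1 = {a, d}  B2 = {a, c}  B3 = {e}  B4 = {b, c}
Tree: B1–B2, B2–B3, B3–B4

A tree decomposition must satisfy three properties: every vertex lies in some bag; for every edge, both endpoints lie together in some bag; and for every vertex, the bags containing it form a connected subtree. Here edge (c,e) lies in no bag, so the decomposition is invalid.

No — edge (c,e) lies in no bag.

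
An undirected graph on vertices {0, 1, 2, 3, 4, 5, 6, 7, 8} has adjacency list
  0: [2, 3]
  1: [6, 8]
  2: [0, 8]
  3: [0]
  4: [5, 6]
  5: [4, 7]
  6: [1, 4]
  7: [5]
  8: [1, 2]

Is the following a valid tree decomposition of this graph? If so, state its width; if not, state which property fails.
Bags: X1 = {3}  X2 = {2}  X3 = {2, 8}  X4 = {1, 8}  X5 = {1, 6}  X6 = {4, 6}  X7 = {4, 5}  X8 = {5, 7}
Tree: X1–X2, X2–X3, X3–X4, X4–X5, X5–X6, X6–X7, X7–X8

A tree decomposition must satisfy three properties: every vertex lies in some bag; for every edge, both endpoints lie together in some bag; and for every vertex, the bags containing it form a connected subtree. Here vertex 0 appears in no bag, so the decomposition is invalid.

No — vertex 0 appears in no bag.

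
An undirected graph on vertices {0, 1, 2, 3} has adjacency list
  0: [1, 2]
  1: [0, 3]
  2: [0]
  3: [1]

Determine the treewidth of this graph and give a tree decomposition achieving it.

Treewidth 1.
One optimal decomposition is:
Bags: B1 = {1, 3}  B2 = {0, 1}  B3 = {0, 2}
Tree: B1–B2, B2–B3

The largest bag has 2 vertices, giving width 1; this decomposition certifies tw(G) ≤ 1. G has an edge, so its treewidth is at least 1. Therefore the treewidth is 1.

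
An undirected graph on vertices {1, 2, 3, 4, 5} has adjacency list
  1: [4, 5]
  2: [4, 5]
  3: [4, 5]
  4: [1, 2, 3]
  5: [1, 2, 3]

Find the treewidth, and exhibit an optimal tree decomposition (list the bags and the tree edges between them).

Treewidth 2.
One optimal decomposition is:
Bags: B1 = {1, 4, 5}  B2 = {2, 4, 5}  B3 = {3, 4, 5}
Tree: B1–B2, B2–B3

Every bag has size at most 3, so the width is 3 − 1 = 2 and tw(G) ≤ 2. For the lower bound, G contains the cycle 1–5–2–4–1, so G is not a forest; only forests have treewidth ≤ 1, hence tw(G) ≥ 2. Hence tw(G) = 2 exactly.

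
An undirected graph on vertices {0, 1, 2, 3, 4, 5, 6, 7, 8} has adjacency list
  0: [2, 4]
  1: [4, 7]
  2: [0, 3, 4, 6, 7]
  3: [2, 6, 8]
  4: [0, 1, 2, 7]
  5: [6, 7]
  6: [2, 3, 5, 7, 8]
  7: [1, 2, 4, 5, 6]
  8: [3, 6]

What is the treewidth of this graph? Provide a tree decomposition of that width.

The largest bag has 3 vertices, giving width 2; this decomposition certifies tw(G) ≤ 2. For the lower bound, the 3 vertices {3, 6, 8} are pairwise adjacent, and any tree decomposition puts a clique entirely inside one bag — forcing width ≥ 2. Hence tw(G) = 2 exactly.

Treewidth 2.
One such decomposition:
Bags: B1 = {2, 3, 6}  B2 = {2, 6, 7}  B3 = {5, 6, 7}  B4 = {2, 4, 7}  B5 = {1, 4, 7}  B6 = {0, 2, 4}  B7 = {3, 6, 8}
Tree: B1–B2, B2–B3, B2–B4, B4–B5, B4–B6, B1–B7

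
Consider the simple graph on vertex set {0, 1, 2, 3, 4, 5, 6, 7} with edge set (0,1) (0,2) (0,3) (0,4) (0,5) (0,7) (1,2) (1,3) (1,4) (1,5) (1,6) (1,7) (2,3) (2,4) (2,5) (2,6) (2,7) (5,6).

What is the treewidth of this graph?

3

A width-3 tree decomposition is:
Bags: B1 = {0, 1, 2, 5}  B2 = {0, 1, 2, 3}  B3 = {0, 1, 2, 7}  B4 = {1, 2, 5, 6}  B5 = {0, 1, 2, 4}
Tree: B1–B2, B2–B3, B1–B4, B3–B5
Each bag holds 4 vertices, so the decomposition has width 3, which upper-bounds the treewidth. On the other hand G contains the 4-clique {0, 1, 2, 3}. A clique must lie in a single bag of any decomposition, so no decomposition can have width below 3. Combining the bounds, tw(G) = 3.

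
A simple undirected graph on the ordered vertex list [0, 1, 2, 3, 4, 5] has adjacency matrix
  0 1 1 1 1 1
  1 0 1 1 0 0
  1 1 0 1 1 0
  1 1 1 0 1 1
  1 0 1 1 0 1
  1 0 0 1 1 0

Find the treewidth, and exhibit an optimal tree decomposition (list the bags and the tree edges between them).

Treewidth 3.
One such decomposition:
Bags: B1 = {0, 2, 3, 4}  B2 = {0, 1, 2, 3}  B3 = {0, 3, 4, 5}
Tree: B1–B2, B1–B3

Every bag has size at most 4, so the width is 4 − 1 = 3 and tw(G) ≤ 3. Conversely, {0, 1, 2, 3} is a clique of size 4, and the vertices of any clique must share a bag in every tree decomposition; so some bag has ≥ 4 vertices and tw(G) ≥ 3. Therefore the treewidth is 3.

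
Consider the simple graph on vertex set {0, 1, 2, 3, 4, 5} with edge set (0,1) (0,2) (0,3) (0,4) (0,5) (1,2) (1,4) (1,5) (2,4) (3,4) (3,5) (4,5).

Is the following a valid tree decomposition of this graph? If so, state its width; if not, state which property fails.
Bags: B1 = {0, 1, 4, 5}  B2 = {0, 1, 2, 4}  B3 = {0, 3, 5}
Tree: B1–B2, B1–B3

A tree decomposition must satisfy three properties: every vertex lies in some bag; for every edge, both endpoints lie together in some bag; and for every vertex, the bags containing it form a connected subtree. Here edge (4,3) lies in no bag, so the decomposition is invalid.

No — edge (4,3) lies in no bag.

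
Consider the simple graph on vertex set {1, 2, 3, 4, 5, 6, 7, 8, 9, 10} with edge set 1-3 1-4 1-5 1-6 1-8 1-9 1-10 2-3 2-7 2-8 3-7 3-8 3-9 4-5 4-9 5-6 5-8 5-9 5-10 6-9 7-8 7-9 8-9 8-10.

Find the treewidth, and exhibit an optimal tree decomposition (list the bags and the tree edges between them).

Every bag has size at most 4, so the width is 4 − 1 = 3 and tw(G) ≤ 3. Conversely, {1, 3, 8, 9} is a clique of size 4, and the vertices of any clique must share a bag in every tree decomposition; so some bag has ≥ 4 vertices and tw(G) ≥ 3. Hence tw(G) = 3 exactly.

Treewidth 3.
Bags: B1 = {1, 3, 8, 9}  B2 = {1, 5, 8, 9}  B3 = {1, 5, 6, 9}  B4 = {3, 7, 8, 9}  B5 = {2, 3, 7, 8}  B6 = {1, 4, 5, 9}  B7 = {1, 5, 8, 10}
Tree: B1–B2, B2–B3, B1–B4, B4–B5, B3–B6, B2–B7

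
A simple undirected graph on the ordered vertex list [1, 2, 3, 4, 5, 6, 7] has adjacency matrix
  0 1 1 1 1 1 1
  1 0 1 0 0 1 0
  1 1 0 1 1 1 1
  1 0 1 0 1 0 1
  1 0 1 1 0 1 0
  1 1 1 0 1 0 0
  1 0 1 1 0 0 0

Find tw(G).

A width-3 tree decomposition is:
Bags: B1 = {1, 3, 4, 7}  B2 = {1, 3, 4, 5}  B3 = {1, 3, 5, 6}  B4 = {1, 2, 3, 6}
Tree: B1–B2, B2–B3, B3–B4
Each bag holds 4 vertices, so the decomposition has width 3, which upper-bounds the treewidth. On the other hand G contains the 4-clique {1, 2, 3, 6}. A clique must lie in a single bag of any decomposition, so no decomposition can have width below 3. Hence tw(G) = 3 exactly.

3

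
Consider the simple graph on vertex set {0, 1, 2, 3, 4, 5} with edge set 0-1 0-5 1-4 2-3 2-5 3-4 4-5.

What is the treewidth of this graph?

2

A width-2 tree decomposition is:
Bags: B1 = {0, 1, 5}  B2 = {1, 4, 5}  B3 = {2, 4, 5}  B4 = {2, 3, 4}
Tree: B1–B2, B2–B3, B3–B4
The largest bag has 3 vertices, giving width 2; this decomposition certifies tw(G) ≤ 2. The edges 0–1–4–5–0 form a cycle, so G is not a tree and its treewidth is at least 2. Therefore the treewidth is 2.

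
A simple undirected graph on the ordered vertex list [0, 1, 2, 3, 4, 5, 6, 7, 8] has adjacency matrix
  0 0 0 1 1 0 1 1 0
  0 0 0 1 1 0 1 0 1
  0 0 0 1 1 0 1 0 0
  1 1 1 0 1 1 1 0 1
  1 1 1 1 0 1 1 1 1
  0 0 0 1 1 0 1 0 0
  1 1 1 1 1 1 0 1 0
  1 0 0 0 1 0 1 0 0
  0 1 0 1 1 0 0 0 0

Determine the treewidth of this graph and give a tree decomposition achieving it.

Treewidth 3.
One such decomposition:
Bags: B1 = {0, 3, 4, 6}  B2 = {2, 3, 4, 6}  B3 = {3, 4, 5, 6}  B4 = {0, 4, 6, 7}  B5 = {1, 3, 4, 6}  B6 = {1, 3, 4, 8}
Tree: B1–B2, B1–B3, B1–B4, B2–B5, B5–B6

Each bag holds 4 vertices, so the decomposition has width 3, which upper-bounds the treewidth. Conversely, {1, 3, 4, 8} is a clique of size 4, and the vertices of any clique must share a bag in every tree decomposition; so some bag has ≥ 4 vertices and tw(G) ≥ 3. Combining the bounds, tw(G) = 3.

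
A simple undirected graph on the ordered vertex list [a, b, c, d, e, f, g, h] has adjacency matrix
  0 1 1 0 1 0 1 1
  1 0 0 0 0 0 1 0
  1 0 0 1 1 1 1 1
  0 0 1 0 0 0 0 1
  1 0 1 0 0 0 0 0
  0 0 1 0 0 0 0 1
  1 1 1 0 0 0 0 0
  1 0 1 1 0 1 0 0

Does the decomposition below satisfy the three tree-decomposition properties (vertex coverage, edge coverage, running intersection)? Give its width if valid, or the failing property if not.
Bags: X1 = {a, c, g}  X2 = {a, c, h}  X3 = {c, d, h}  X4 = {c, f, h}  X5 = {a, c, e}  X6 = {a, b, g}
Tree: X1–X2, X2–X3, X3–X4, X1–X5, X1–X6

Yes; width 2.

Vertex coverage: the bags together contain {a, b, c, d, e, f, g, h}, the full vertex set. Edge coverage: each edge of G has both endpoints in at least one bag. Running intersection: for every vertex, the bags containing it form a connected subtree. All three properties hold, so this is a valid tree decomposition of width max|bag| − 1 = 2, and hence tw(G) ≤ 2.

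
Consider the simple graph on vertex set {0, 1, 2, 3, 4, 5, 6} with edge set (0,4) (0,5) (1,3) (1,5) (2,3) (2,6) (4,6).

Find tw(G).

A width-2 tree decomposition is:
Bags: B1 = {2, 3, 6}  B2 = {3, 4, 6}  B3 = {0, 3, 4}  B4 = {0, 3, 5}  B5 = {1, 3, 5}
Tree: B1–B2, B2–B3, B3–B4, B4–B5
Each bag holds 3 vertices, so the decomposition has width 2, which upper-bounds the treewidth. The edges 3–2–6–4–0–5–1–3 form a cycle, so G is not a tree and its treewidth is at least 2. Hence tw(G) = 2 exactly.

2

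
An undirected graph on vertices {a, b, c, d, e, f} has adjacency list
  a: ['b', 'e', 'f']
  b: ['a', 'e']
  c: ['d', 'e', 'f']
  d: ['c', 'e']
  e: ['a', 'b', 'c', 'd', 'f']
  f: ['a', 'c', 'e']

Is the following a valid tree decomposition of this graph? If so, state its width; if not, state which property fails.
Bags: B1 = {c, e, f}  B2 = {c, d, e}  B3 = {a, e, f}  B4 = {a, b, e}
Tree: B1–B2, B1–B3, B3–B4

Every vertex of G appears in some bag (union = {a, b, c, d, e, f}); every edge is covered by a bag; and for each vertex v the set of bags containing v is connected in the bag tree. The decomposition is therefore valid. The largest bag has 3 vertices, so the width is 2.

Yes; width 2.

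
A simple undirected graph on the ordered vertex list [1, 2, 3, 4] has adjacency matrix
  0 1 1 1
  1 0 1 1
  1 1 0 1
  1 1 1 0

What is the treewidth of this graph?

A width-3 tree decomposition is:
Bags: B1 = {1, 2, 3, 4}
Tree: (single bag)
With just one bag of size 4, the width is 4 − 1 = 3, so tw(G) ≤ 3. For the lower bound, the 4 vertices {1, 2, 3, 4} are pairwise adjacent, and any tree decomposition puts a clique entirely inside one bag — forcing width ≥ 3. Hence tw(G) = 3 exactly.

3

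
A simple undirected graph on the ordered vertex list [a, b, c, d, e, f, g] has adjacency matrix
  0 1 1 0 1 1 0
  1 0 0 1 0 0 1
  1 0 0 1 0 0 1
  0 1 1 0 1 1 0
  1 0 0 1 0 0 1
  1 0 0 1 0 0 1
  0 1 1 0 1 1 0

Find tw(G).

A width-3 tree decomposition is:
Bags: B1 = {a, d, f, g}  B2 = {a, c, d, g}  B3 = {a, b, d, g}  B4 = {a, d, e, g}
Tree: B1–B2, B2–B3, B3–B4
Each bag holds 4 vertices, so the decomposition has width 3, which upper-bounds the treewidth. For the lower bound: the 4 vertex sets {a,f}, {c,d}, {g}, {b} are disjoint, each induces a connected subgraph, and every pair is joined by at least one edge of G. Contracting each set to a single vertex therefore yields K_{4} as a minor, and since treewidth is minor-monotone, tw(G) ≥ tw(K_{4}) = 3. Therefore the treewidth is 3.

3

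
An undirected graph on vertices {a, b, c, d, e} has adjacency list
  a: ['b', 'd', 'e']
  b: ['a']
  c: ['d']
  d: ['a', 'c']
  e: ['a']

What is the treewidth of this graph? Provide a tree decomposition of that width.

Treewidth 1.
Bags: B1 = {a, e}  B2 = {a, b}  B3 = {a, d}  B4 = {c, d}
Tree: B1–B2, B1–B3, B3–B4

The largest bag has 2 vertices, giving width 1; this decomposition certifies tw(G) ≤ 1. G has an edge, so its treewidth is at least 1. Combining the bounds, tw(G) = 1.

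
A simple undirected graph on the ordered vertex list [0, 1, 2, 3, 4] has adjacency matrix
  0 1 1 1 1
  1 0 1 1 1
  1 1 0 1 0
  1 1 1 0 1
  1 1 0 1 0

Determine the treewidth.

3

A width-3 tree decomposition is:
Bags: B1 = {0, 1, 3, 4}  B2 = {0, 1, 2, 3}
Tree: B1–B2
The largest bag has 4 vertices, giving width 3; this decomposition certifies tw(G) ≤ 3. For the lower bound, the 4 vertices {0, 1, 2, 3} are pairwise adjacent, and any tree decomposition puts a clique entirely inside one bag — forcing width ≥ 3. The upper and lower bounds meet at 3, so that is the treewidth.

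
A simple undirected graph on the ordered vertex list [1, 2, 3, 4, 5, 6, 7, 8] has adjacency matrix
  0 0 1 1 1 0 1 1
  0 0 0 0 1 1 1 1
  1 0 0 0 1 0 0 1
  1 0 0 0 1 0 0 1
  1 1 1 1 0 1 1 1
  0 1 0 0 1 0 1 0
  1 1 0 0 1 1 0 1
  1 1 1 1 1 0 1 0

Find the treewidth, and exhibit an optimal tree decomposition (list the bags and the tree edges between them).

Each bag holds 4 vertices, so the decomposition has width 3, which upper-bounds the treewidth. For the lower bound, the 4 vertices {1, 3, 5, 8} are pairwise adjacent, and any tree decomposition puts a clique entirely inside one bag — forcing width ≥ 3. Hence tw(G) = 3 exactly.

Treewidth 3.
Bags: B1 = {2, 5, 7, 8}  B2 = {1, 5, 7, 8}  B3 = {1, 3, 5, 8}  B4 = {2, 5, 6, 7}  B5 = {1, 4, 5, 8}
Tree: B1–B2, B2–B3, B1–B4, B2–B5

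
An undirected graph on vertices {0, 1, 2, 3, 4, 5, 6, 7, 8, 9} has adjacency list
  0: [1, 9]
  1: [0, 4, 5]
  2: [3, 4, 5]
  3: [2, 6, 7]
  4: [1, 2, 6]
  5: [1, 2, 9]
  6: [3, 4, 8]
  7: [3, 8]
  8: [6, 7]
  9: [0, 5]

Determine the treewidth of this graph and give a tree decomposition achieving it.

Each bag holds 3 vertices, so the decomposition has width 2, which upper-bounds the treewidth. The edges 8–7–3–6–8 form a cycle, so G is not a tree and its treewidth is at least 2. The upper and lower bounds meet at 2, so that is the treewidth.

Treewidth 2.
Bags: B1 = {6, 7, 8}  B2 = {3, 6, 7}  B3 = {3, 4, 6}  B4 = {2, 3, 4}  B5 = {1, 2, 4}  B6 = {1, 2, 5}  B7 = {0, 1, 5}  B8 = {0, 5, 9}
Tree: B1–B2, B2–B3, B3–B4, B4–B5, B5–B6, B6–B7, B7–B8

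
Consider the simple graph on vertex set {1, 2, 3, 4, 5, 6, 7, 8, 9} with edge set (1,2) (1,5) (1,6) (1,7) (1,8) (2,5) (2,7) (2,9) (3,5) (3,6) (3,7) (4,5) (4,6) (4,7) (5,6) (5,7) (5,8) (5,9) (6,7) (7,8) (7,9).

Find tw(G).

3

A width-3 tree decomposition is:
Bags: B1 = {1, 5, 6, 7}  B2 = {3, 5, 6, 7}  B3 = {1, 2, 5, 7}  B4 = {4, 5, 6, 7}  B5 = {2, 5, 7, 9}  B6 = {1, 5, 7, 8}
Tree: B1–B2, B1–B3, B2–B4, B3–B5, B3–B6
The largest bag has 4 vertices, giving width 3; this decomposition certifies tw(G) ≤ 3. Conversely, {1, 5, 7, 8} is a clique of size 4, and the vertices of any clique must share a bag in every tree decomposition; so some bag has ≥ 4 vertices and tw(G) ≥ 3. Combining the bounds, tw(G) = 3.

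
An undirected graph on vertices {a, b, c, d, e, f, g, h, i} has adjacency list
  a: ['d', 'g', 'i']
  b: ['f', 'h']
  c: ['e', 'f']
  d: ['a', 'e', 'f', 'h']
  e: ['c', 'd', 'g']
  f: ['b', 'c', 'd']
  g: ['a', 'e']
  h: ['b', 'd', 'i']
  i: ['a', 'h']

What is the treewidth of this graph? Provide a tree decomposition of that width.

The largest bag has 4 vertices, giving width 3; this decomposition certifies tw(G) ≤ 3. For the lower bound: the 4 vertex sets {b,c,f}, {h}, {d}, {a,e,g,i} are disjoint, each induces a connected subgraph, and every pair is joined by at least one edge of G. Contracting each set to a single vertex therefore yields K_{4} as a minor, and since treewidth is minor-monotone, tw(G) ≥ tw(K_{4}) = 3. Hence tw(G) = 3 exactly.

Treewidth 3.
One optimal decomposition is:
Bags: B1 = {b, c, f, h}  B2 = {c, d, f, h}  B3 = {c, d, e, h}  B4 = {d, e, h, i}  B5 = {a, d, e, i}  B6 = {a, e, g, i}
Tree: B1–B2, B2–B3, B3–B4, B4–B5, B5–B6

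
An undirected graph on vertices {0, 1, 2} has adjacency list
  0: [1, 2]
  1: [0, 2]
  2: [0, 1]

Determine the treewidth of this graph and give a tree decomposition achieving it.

A single bag containing all 3 vertices is trivially a valid decomposition of width 2. Conversely, {0, 1, 2} is a clique of size 3, and the vertices of any clique must share a bag in every tree decomposition; so some bag has ≥ 3 vertices and tw(G) ≥ 2. The upper and lower bounds meet at 2, so that is the treewidth.

Treewidth 2.
Bags: B1 = {0, 1, 2}
Tree: (single bag)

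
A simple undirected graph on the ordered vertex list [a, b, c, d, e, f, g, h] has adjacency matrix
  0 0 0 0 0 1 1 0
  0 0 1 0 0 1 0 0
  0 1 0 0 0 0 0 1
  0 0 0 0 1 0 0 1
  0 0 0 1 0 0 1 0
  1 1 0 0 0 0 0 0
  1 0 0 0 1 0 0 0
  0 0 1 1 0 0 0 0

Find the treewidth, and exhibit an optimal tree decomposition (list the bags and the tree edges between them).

Every bag has size at most 3, so the width is 3 − 1 = 2 and tw(G) ≤ 2. Since c–h–d–e–g–a–f–b–c is a cycle in G, G is not acyclic. Forests are exactly the graphs of treewidth ≤ 1, so tw(G) ≥ 2. Hence tw(G) = 2 exactly.

Treewidth 2.
Bags: B1 = {c, d, h}  B2 = {c, d, e}  B3 = {c, e, g}  B4 = {a, c, g}  B5 = {a, c, f}  B6 = {b, c, f}
Tree: B1–B2, B2–B3, B3–B4, B4–B5, B5–B6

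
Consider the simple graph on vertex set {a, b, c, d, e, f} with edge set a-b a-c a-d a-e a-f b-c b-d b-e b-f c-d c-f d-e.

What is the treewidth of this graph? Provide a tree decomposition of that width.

The largest bag has 4 vertices, giving width 3; this decomposition certifies tw(G) ≤ 3. For the lower bound, the 4 vertices {a, b, d, e} are pairwise adjacent, and any tree decomposition puts a clique entirely inside one bag — forcing width ≥ 3. The upper and lower bounds meet at 3, so that is the treewidth.

Treewidth 3.
One such decomposition:
Bags: B1 = {a, b, d, e}  B2 = {a, b, c, d}  B3 = {a, b, c, f}
Tree: B1–B2, B2–B3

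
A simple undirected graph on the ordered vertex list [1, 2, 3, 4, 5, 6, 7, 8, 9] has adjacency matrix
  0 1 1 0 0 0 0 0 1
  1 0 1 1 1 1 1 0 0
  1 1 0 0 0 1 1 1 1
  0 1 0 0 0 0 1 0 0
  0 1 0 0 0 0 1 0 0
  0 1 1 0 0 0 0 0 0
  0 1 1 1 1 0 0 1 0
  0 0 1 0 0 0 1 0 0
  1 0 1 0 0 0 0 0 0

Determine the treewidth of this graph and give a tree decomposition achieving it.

Every bag has size at most 3, so the width is 3 − 1 = 2 and tw(G) ≤ 2. On the other hand G contains the 3-clique {3, 7, 8}. A clique must lie in a single bag of any decomposition, so no decomposition can have width below 2. Hence tw(G) = 2 exactly.

Treewidth 2.
One optimal decomposition is:
Bags: B1 = {2, 3, 7}  B2 = {2, 4, 7}  B3 = {1, 2, 3}  B4 = {1, 3, 9}  B5 = {2, 5, 7}  B6 = {2, 3, 6}  B7 = {3, 7, 8}
Tree: B1–B2, B1–B3, B3–B4, B2–B5, B3–B6, B1–B7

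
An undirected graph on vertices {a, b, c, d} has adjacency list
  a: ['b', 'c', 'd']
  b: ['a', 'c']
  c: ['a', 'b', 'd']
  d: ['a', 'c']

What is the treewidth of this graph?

2

A width-2 tree decomposition is:
Bags: B1 = {a, b, c}  B2 = {a, c, d}
Tree: B1–B2
Each bag holds 3 vertices, so the decomposition has width 2, which upper-bounds the treewidth. On the other hand G contains the 3-clique {a, c, d}. A clique must lie in a single bag of any decomposition, so no decomposition can have width below 2. Combining the bounds, tw(G) = 2.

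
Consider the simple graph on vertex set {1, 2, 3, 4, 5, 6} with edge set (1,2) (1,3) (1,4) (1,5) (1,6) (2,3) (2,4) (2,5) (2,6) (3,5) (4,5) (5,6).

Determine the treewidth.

A width-3 tree decomposition is:
Bags: B1 = {1, 2, 3, 5}  B2 = {1, 2, 5, 6}  B3 = {1, 2, 4, 5}
Tree: B1–B2, B2–B3
The largest bag has 4 vertices, giving width 3; this decomposition certifies tw(G) ≤ 3. On the other hand G contains the 4-clique {1, 2, 3, 5}. A clique must lie in a single bag of any decomposition, so no decomposition can have width below 3. Hence tw(G) = 3 exactly.

3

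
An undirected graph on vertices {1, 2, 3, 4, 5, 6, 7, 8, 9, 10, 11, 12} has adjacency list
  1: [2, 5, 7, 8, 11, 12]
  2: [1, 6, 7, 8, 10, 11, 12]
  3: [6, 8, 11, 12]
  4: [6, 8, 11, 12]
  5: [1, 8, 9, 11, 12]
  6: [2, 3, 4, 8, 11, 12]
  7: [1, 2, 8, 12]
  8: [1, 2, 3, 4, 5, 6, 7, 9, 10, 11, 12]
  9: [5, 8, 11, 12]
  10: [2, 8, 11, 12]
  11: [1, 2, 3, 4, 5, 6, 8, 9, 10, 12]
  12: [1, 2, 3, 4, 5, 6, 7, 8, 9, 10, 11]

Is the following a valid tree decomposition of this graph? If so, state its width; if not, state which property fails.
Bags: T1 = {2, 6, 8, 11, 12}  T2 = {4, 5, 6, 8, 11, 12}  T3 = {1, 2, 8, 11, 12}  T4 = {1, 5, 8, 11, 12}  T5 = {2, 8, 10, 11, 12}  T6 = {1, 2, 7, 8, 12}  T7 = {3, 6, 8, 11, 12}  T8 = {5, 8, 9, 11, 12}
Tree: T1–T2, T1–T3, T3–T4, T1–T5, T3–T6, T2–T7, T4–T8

A tree decomposition must satisfy three properties: every vertex lies in some bag; for every edge, both endpoints lie together in some bag; and for every vertex, the bags containing it form a connected subtree. Here bags containing vertex 5 are not connected in the tree, so the decomposition is invalid.

No — bags containing vertex 5 are not connected in the tree.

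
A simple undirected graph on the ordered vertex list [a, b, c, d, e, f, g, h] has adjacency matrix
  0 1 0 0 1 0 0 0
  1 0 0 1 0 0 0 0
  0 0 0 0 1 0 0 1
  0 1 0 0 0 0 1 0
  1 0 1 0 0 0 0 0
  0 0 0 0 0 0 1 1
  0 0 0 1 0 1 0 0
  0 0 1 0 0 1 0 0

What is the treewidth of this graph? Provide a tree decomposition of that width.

Treewidth 2.
Bags: B1 = {c, e, h}  B2 = {e, f, h}  B3 = {e, f, g}  B4 = {d, e, g}  B5 = {b, d, e}  B6 = {a, b, e}
Tree: B1–B2, B2–B3, B3–B4, B4–B5, B5–B6

The largest bag has 3 vertices, giving width 2; this decomposition certifies tw(G) ≤ 2. The edges e–c–h–f–g–d–b–a–e form a cycle, so G is not a tree and its treewidth is at least 2. The upper and lower bounds meet at 2, so that is the treewidth.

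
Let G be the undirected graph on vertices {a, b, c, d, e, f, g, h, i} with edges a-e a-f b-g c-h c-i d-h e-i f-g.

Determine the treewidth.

1

A width-1 tree decomposition is:
Bags: B1 = {b, g}  B2 = {f, g}  B3 = {a, f}  B4 = {a, e}  B5 = {e, i}  B6 = {c, i}  B7 = {c, h}  B8 = {d, h}
Tree: B1–B2, B2–B3, B3–B4, B4–B5, B5–B6, B6–B7, B7–B8
Each bag holds 2 vertices, so the decomposition has width 1, which upper-bounds the treewidth. G has an edge, so its treewidth is at least 1. The upper and lower bounds meet at 1, so that is the treewidth.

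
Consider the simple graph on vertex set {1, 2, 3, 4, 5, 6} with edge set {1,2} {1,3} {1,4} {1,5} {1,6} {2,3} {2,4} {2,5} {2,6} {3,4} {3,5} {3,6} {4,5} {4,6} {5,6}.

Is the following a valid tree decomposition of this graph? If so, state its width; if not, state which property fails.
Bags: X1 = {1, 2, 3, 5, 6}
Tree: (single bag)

No — vertex 4 appears in no bag.

A tree decomposition must satisfy three properties: every vertex lies in some bag; for every edge, both endpoints lie together in some bag; and for every vertex, the bags containing it form a connected subtree. Here vertex 4 appears in no bag, so the decomposition is invalid.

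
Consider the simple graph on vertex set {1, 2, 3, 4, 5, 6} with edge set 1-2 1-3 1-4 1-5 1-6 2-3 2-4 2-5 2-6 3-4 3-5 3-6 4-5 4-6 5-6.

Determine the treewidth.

5

A width-5 tree decomposition is:
Bags: B1 = {1, 2, 3, 4, 5, 6}
Tree: (single bag)
A single bag containing all 6 vertices is trivially a valid decomposition of width 5. Conversely, {1, 2, 3, 4, 5, 6} is a clique of size 6, and the vertices of any clique must share a bag in every tree decomposition; so some bag has ≥ 6 vertices and tw(G) ≥ 5. The upper and lower bounds meet at 5, so that is the treewidth.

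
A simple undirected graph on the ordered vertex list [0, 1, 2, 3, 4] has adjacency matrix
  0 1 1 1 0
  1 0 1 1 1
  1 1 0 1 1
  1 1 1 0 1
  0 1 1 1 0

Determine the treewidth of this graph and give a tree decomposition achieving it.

Treewidth 3.
One such decomposition:
Bags: B1 = {1, 2, 3, 4}  B2 = {0, 1, 2, 3}
Tree: B1–B2

Every bag has size at most 4, so the width is 4 − 1 = 3 and tw(G) ≤ 3. For the lower bound, the 4 vertices {0, 1, 2, 3} are pairwise adjacent, and any tree decomposition puts a clique entirely inside one bag — forcing width ≥ 3. Combining the bounds, tw(G) = 3.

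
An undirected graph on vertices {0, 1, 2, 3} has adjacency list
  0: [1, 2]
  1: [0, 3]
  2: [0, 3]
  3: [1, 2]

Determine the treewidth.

2

A width-2 tree decomposition is:
Bags: B1 = {0, 1, 3}  B2 = {0, 2, 3}
Tree: B1–B2
Every bag has size at most 3, so the width is 3 − 1 = 2 and tw(G) ≤ 2. For the lower bound, G contains the cycle 0–1–3–2–0, so G is not a forest; only forests have treewidth ≤ 1, hence tw(G) ≥ 2. Hence tw(G) = 2 exactly.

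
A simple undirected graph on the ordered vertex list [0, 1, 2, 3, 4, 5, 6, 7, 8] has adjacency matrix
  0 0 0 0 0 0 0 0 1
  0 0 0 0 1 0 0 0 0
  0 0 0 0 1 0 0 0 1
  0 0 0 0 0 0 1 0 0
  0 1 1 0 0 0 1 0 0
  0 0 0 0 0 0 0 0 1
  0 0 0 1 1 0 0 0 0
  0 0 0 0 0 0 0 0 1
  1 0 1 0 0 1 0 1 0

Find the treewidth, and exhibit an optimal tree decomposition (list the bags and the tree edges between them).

Each bag holds 2 vertices, so the decomposition has width 1, which upper-bounds the treewidth. Any graph with an edge has treewidth ≥ 1, and G has the edge 2–4. Hence tw(G) = 1 exactly.

Treewidth 1.
One optimal decomposition is:
Bags: B1 = {2, 4}  B2 = {2, 8}  B3 = {7, 8}  B4 = {0, 8}  B5 = {4, 6}  B6 = {5, 8}  B7 = {1, 4}  B8 = {3, 6}
Tree: B1–B2, B2–B3, B2–B4, B1–B5, B2–B6, B1–B7, B5–B8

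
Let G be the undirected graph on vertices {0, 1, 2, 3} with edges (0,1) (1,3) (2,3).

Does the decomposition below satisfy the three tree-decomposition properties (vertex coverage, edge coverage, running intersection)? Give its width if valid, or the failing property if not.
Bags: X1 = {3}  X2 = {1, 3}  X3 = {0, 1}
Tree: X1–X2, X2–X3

No — vertex 2 appears in no bag.

A tree decomposition must satisfy three properties: every vertex lies in some bag; for every edge, both endpoints lie together in some bag; and for every vertex, the bags containing it form a connected subtree. Here vertex 2 appears in no bag, so the decomposition is invalid.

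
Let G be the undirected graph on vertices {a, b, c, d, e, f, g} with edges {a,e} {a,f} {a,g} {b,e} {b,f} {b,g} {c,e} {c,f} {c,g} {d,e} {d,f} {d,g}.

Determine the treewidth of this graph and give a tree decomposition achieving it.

The largest bag has 4 vertices, giving width 3; this decomposition certifies tw(G) ≤ 3. For the lower bound: the 4 vertex sets {d,g}, {c,f}, {e}, {b} are disjoint, each induces a connected subgraph, and every pair is joined by at least one edge of G. Contracting each set to a single vertex therefore yields K_{4} as a minor, and since treewidth is minor-monotone, tw(G) ≥ tw(K_{4}) = 3. The upper and lower bounds meet at 3, so that is the treewidth.

Treewidth 3.
One optimal decomposition is:
Bags: B1 = {d, e, f, g}  B2 = {c, e, f, g}  B3 = {b, e, f, g}  B4 = {a, e, f, g}
Tree: B1–B2, B2–B3, B3–B4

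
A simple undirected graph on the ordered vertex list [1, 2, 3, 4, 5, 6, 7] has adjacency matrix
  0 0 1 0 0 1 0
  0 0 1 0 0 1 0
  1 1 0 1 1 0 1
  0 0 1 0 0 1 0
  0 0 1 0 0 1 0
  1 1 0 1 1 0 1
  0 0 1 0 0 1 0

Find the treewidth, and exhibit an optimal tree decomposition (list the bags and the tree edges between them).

Each bag holds 3 vertices, so the decomposition has width 2, which upper-bounds the treewidth. Since 6–4–3–2–6 is a cycle in G, G is not acyclic. Forests are exactly the graphs of treewidth ≤ 1, so tw(G) ≥ 2. The upper and lower bounds meet at 2, so that is the treewidth.

Treewidth 2.
One such decomposition:
Bags: B1 = {3, 4, 6}  B2 = {2, 3, 6}  B3 = {1, 3, 6}  B4 = {3, 5, 6}  B5 = {3, 6, 7}
Tree: B1–B2, B2–B3, B3–B4, B4–B5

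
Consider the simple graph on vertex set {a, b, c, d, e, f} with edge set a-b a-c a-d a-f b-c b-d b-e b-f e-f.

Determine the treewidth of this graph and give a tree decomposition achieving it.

Every bag has size at most 3, so the width is 3 − 1 = 2 and tw(G) ≤ 2. For the lower bound, the 3 vertices {b, e, f} are pairwise adjacent, and any tree decomposition puts a clique entirely inside one bag — forcing width ≥ 2. The upper and lower bounds meet at 2, so that is the treewidth.

Treewidth 2.
One such decomposition:
Bags: B1 = {b, e, f}  B2 = {a, b, f}  B3 = {a, b, d}  B4 = {a, b, c}
Tree: B1–B2, B2–B3, B2–B4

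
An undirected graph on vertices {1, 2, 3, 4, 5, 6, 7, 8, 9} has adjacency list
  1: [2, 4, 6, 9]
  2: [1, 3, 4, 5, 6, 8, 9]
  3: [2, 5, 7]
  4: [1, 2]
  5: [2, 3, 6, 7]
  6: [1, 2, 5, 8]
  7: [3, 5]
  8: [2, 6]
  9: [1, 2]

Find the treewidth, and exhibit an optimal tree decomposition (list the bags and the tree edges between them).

Every bag has size at most 3, so the width is 3 − 1 = 2 and tw(G) ≤ 2. Conversely, {2, 6, 8} is a clique of size 3, and the vertices of any clique must share a bag in every tree decomposition; so some bag has ≥ 3 vertices and tw(G) ≥ 2. Hence tw(G) = 2 exactly.

Treewidth 2.
One such decomposition:
Bags: B1 = {2, 5, 6}  B2 = {1, 2, 6}  B3 = {2, 3, 5}  B4 = {2, 6, 8}  B5 = {1, 2, 9}  B6 = {3, 5, 7}  B7 = {1, 2, 4}
Tree: B1–B2, B1–B3, B1–B4, B2–B5, B3–B6, B2–B7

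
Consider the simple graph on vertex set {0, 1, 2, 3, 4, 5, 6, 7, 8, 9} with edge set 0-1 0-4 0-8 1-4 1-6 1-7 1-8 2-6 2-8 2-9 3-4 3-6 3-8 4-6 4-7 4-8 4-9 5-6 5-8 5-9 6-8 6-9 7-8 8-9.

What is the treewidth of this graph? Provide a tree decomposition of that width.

Each bag holds 4 vertices, so the decomposition has width 3, which upper-bounds the treewidth. Conversely, {2, 6, 8, 9} is a clique of size 4, and the vertices of any clique must share a bag in every tree decomposition; so some bag has ≥ 4 vertices and tw(G) ≥ 3. Combining the bounds, tw(G) = 3.

Treewidth 3.
One optimal decomposition is:
Bags: B1 = {1, 4, 6, 8}  B2 = {4, 6, 8, 9}  B3 = {3, 4, 6, 8}  B4 = {1, 4, 7, 8}  B5 = {0, 1, 4, 8}  B6 = {5, 6, 8, 9}  B7 = {2, 6, 8, 9}
Tree: B1–B2, B2–B3, B1–B4, B1–B5, B2–B6, B2–B7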